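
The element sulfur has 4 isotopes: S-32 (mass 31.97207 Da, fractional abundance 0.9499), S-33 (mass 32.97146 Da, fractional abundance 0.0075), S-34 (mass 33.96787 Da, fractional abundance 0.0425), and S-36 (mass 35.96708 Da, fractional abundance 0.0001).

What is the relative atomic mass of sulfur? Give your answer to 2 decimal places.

32.06 Da

Weight each isotope mass by its fractional abundance: 0.9499 × 31.97207 + 0.0075 × 32.97146 + 0.0425 × 33.96787 + 0.0001 × 35.96708
= 30.370269 + 0.247286 + 1.443634 + 0.003597 = 32.064786 Da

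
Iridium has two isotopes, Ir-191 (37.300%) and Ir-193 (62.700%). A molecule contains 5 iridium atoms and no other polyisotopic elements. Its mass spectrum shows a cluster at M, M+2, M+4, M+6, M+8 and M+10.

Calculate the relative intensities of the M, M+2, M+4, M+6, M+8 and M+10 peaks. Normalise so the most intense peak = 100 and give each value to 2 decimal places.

The 5 Ir atoms are independent, so intensities follow the terms of (0.37300 + 0.62700)^5.
P(M) = 0.37300^5 = 0.007220
P(M+2) = 5 × 0.37300^4 × 0.62700^1 = 0.060684
P(M+4) = 10 × 0.37300^3 × 0.62700^2 = 0.204015
P(M+6) = 10 × 0.37300^2 × 0.62700^3 = 0.342942
P(M+8) = 5 × 0.37300^1 × 0.62700^4 = 0.288237
P(M+10) = 0.62700^5 = 0.096903
The M+6 peak is largest (0.342942); scaling to 100 gives 2.11 : 17.70 : 59.49 : 100.00 : 84.05 : 28.26.

2.11 : 17.70 : 59.49 : 100.00 : 84.05 : 28.26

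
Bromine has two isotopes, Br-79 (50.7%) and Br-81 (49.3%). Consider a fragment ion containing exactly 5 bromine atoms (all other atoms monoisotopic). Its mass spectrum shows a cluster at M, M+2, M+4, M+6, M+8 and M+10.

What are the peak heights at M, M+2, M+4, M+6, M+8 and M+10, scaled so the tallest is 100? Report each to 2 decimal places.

Expanding (0.507 + 0.493)^5:
P(M) = 0.507^5 = 0.033500
P(M+2) = 5 × 0.507^4 × 0.493^1 = 0.162873
P(M+4) = 10 × 0.507^3 × 0.493^2 = 0.316751
P(M+6) = 10 × 0.507^2 × 0.493^3 = 0.308004
P(M+8) = 5 × 0.507^1 × 0.493^4 = 0.149750
P(M+10) = 0.493^5 = 0.029123
The M+4 peak is largest (0.316751); scaling to 100 gives 10.58 : 51.42 : 100.00 : 97.24 : 47.28 : 9.19.

10.58 : 51.42 : 100.00 : 97.24 : 47.28 : 9.19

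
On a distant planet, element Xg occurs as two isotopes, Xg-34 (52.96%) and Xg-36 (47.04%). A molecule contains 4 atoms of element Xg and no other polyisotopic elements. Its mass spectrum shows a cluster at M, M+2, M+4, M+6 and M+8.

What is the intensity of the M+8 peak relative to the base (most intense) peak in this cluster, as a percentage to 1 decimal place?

13.1%

(0.5296 + 0.4704)^4 gives M 0.0787, M+2 0.2795, M+4 0.3724, M+6 0.2205, M+8 0.0490; the largest is M+4.
P(M+4) = C(4,2) × 0.5296^2 × 0.4704^2 = 6 × 0.28047616 × 0.22127616 = 0.372376 (base)
P(M+8) = C(4,4) × 0.5296^0 × 0.4704^4 = 1 × 1.0000 × 0.04896314 = 0.048963
Relative intensity = 0.048963 / 0.372376 × 100 = 13.1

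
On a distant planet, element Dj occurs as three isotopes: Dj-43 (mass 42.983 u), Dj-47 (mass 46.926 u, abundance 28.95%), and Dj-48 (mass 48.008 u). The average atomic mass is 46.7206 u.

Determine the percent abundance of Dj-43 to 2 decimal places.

19.39%

The remaining 71.05% is split between Dj-43 (fraction x) and Dj-48 (fraction 0.7105 − x).
Substituting: 42.983x + 48.008(0.7105 − x) = 33.135523
(42.983 − 48.008)x = -0.974161  ⇒  x = 0.19386, y = 0.51664
Dj-43: 19.39%, Dj-48: 51.66%.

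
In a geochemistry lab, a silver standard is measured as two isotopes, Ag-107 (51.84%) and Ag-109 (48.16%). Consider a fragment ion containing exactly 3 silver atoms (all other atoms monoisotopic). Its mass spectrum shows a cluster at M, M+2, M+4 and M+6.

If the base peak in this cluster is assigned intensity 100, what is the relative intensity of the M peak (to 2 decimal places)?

35.88

Binomial terms of (0.5184 + 0.4816)^3: M 0.1393, M+2 0.3883, M+4 0.3607, M+6 0.1117 → M+2 is the base peak.
P(M+2) = C(3,1) × 0.5184^2 × 0.4816^1 = 3 × 0.26873856 × 0.4816 = 0.388273 (base)
P(M) = C(3,0) × 0.5184^3 × 0.4816^0 = 1 × 0.13931407 × 1.0000 = 0.139314
Relative intensity = 0.139314 / 0.388273 × 100 = 35.88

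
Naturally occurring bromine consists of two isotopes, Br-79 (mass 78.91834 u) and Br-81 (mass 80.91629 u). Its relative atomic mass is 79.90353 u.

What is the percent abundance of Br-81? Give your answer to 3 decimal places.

Let x be the fractional abundance of Br-79; then Br-81 has abundance 1 − x.
78.91834·x + 80.91629·(1 − x) = 79.90353
(78.91834 − 80.91629)·x = 79.90353 − 80.91629
x = -1.01276 / -1.99795 = 0.50690 → 50.690% Br-79, 49.310% Br-81.

49.310%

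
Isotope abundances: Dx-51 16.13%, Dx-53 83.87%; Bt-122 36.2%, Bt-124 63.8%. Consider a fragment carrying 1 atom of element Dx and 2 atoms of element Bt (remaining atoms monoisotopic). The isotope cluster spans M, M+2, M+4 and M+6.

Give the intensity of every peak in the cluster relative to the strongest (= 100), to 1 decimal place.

Element Dx pattern (n=1): 0.1613 : 0.8387
Element Bt pattern (n=2): 0.131044 : 0.461912 : 0.407044
Convolve the two distributions (both contribute in 2-u steps):
  M: 0.1613×0.131044 = 0.021137
  M+2: 0.1613×0.461912 + 0.8387×0.131044 = 0.184413
  M+4: 0.1613×0.407044 + 0.8387×0.461912 = 0.453062
  M+6: 0.8387×0.407044 = 0.341388
Scale to base peak (0.453062) = 100: 4.7 : 40.7 : 100.0 : 75.4

4.7 : 40.7 : 100.0 : 75.4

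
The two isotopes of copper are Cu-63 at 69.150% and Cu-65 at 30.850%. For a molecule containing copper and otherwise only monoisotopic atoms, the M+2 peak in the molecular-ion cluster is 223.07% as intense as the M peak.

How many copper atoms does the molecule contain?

The M+2/M ratio from n Cu atoms is n · q/p = n · 0.30850/0.69150.
n = 2.2307 × 0.69150/0.30850 = 5.00 ≈ 5

5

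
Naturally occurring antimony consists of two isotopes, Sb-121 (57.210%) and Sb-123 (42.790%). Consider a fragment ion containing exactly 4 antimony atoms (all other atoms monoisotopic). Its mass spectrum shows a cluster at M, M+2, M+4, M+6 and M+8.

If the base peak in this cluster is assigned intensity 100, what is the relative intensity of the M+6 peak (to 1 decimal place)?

49.9

Binomial terms of (0.57210 + 0.42790)^4: M 0.1071, M+2 0.3205, M+4 0.3596, M+6 0.1793, M+8 0.0335 → M+4 is the base peak.
P(M+4) = C(4,2) × 0.57210^2 × 0.42790^2 = 6 × 0.32729841 × 0.18309841 = 0.359567 (base)
P(M+6) = C(4,3) × 0.57210^1 × 0.42790^3 = 4 × 0.5721 × 0.07834781 = 0.179291
Relative intensity = 0.179291 / 0.359567 × 100 = 49.9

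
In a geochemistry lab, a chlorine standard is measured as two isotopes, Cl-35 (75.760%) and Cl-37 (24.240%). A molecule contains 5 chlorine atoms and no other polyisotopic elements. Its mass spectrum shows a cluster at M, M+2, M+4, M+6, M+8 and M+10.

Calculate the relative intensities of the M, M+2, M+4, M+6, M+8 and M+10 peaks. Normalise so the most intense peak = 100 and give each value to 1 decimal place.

The 5 Cl atoms are independent, so intensities follow the terms of (0.75760 + 0.24240)^5.
P(M) = 0.75760^5 = 0.249574
P(M+2) = 5 × 0.75760^4 × 0.24240^1 = 0.399266
P(M+4) = 10 × 0.75760^3 × 0.24240^2 = 0.255497
P(M+6) = 10 × 0.75760^2 × 0.24240^3 = 0.081748
P(M+8) = 5 × 0.75760^1 × 0.24240^4 = 0.013078
P(M+10) = 0.24240^5 = 0.000837
The M+2 peak is largest (0.399266); scaling to 100 gives 62.5 : 100.0 : 64.0 : 20.5 : 3.3 : 0.2.

62.5 : 100.0 : 64.0 : 20.5 : 3.3 : 0.2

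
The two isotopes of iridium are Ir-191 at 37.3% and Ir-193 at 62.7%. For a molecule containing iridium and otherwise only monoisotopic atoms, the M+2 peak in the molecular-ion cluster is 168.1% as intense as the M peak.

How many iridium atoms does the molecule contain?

1

The M+2/M ratio from n Ir atoms is n · q/p = n · 0.627/0.373.
n = 1.681 × 0.373/0.627 = 1.00 ≈ 1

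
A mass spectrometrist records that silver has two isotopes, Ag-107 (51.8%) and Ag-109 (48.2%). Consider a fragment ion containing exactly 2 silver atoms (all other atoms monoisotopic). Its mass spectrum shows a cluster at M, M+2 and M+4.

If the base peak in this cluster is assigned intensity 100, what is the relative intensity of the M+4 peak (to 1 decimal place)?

46.5

Binomial terms of (0.518 + 0.482)^2: M 0.2683, M+2 0.4994, M+4 0.2323 → M+2 is the base peak.
P(M+2) = C(2,1) × 0.518^1 × 0.482^1 = 2 × 0.5180 × 0.4820 = 0.499352 (base)
P(M+4) = C(2,2) × 0.518^0 × 0.482^2 = 1 × 1.0000 × 0.232324 = 0.232324
Relative intensity = 0.232324 / 0.499352 × 100 = 46.5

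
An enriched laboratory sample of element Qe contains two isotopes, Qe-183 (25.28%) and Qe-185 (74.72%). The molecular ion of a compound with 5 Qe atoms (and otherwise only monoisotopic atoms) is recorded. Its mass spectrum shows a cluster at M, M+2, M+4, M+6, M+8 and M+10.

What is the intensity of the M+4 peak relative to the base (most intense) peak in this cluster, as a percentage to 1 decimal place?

(0.2528 + 0.7472)^5 gives M 0.0010, M+2 0.0153, M+4 0.0902, M+6 0.2666, M+8 0.3940, M+10 0.2329; the largest is M+8.
P(M+8) = C(5,4) × 0.2528^1 × 0.7472^4 = 5 × 0.2528 × 0.31170764 = 0.393998 (base)
P(M+4) = C(5,2) × 0.2528^3 × 0.7472^2 = 10 × 0.0161559 × 0.55830784 = 0.090200
Relative intensity = 0.090200 / 0.393998 × 100 = 22.9

22.9%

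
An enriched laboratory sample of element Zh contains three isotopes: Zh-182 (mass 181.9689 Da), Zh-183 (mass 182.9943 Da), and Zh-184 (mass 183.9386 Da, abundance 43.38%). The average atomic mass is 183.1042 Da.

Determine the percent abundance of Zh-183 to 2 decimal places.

Let x and y be the fractions of Zh-182 and Zh-183. Then x + y = 1 − 0.4338 = 0.5662 and 181.9689x + 182.9943y = 183.1042 − 0.4338×183.9386 = 103.31163532.
Substituting: 181.9689x + 182.9943(0.5662 − x) = 103.31163532
(181.9689 − 182.9943)x = -0.29973734  ⇒  x = 0.29231, y = 0.27389
Zh-182: 29.23%, Zh-183: 27.39%.

27.39%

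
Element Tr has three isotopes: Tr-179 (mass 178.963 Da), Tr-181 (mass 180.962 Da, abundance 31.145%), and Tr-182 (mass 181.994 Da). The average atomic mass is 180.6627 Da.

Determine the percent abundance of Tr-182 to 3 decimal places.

The remaining 68.855% is split between Tr-179 (fraction x) and Tr-182 (fraction 0.68855 − x).
Substituting: 178.963x + 181.994(0.68855 − x) = 124.3020851
(178.963 − 181.994)x = -1.0098836  ⇒  x = 0.33318, y = 0.35537
Tr-179: 33.318%, Tr-182: 35.537%.

35.537%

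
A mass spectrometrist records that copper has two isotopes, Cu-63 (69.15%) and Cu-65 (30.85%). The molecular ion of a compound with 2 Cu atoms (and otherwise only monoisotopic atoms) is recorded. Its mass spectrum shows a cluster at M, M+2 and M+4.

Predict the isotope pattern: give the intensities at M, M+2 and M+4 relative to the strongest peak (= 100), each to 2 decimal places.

The 2 Cu atoms are independent, so intensities follow the terms of (0.6915 + 0.3085)^2.
P(M) = 0.6915^2 = 0.478172
P(M+2) = 2 × 0.6915^1 × 0.3085^1 = 0.426656
P(M+4) = 0.3085^2 = 0.095172
The M peak is largest (0.478172); scaling to 100 gives 100.00 : 89.23 : 19.90.

100.00 : 89.23 : 19.90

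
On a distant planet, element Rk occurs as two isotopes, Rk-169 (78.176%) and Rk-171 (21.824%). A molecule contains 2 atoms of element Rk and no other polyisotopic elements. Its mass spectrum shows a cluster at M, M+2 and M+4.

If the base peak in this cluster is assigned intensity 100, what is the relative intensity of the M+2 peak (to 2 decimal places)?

55.83

(0.78176 + 0.21824)^2 gives M 0.6111, M+2 0.3412, M+4 0.0476; the largest is M.
P(M) = C(2,0) × 0.78176^2 × 0.21824^0 = 1 × 0.6111487 × 1.0000 = 0.611149 (base)
P(M+2) = C(2,1) × 0.78176^1 × 0.21824^1 = 2 × 0.78176 × 0.21824 = 0.341223
Relative intensity = 0.341223 / 0.611149 × 100 = 55.83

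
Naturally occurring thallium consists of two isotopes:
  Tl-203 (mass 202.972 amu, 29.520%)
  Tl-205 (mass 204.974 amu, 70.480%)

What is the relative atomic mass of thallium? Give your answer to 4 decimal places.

204.3830 amu

Weight each isotope mass by its fractional abundance: 0.29520 × 202.972 + 0.70480 × 204.974
= 59.91733 + 144.46568 = 204.38301 amu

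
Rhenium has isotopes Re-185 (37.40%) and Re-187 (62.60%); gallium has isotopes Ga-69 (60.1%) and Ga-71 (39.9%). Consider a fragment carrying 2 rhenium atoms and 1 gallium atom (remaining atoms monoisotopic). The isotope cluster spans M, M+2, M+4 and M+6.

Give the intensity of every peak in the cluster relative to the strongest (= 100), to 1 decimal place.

19.9 : 79.8 : 100.0 : 37.0

Rhenium pattern (n=2): 0.139876 : 0.468248 : 0.391876
Gallium pattern (n=1): 0.6010 : 0.3990
Convolve the two distributions (both contribute in 2-u steps):
  M: 0.139876×0.6010 = 0.084065
  M+2: 0.139876×0.3990 + 0.468248×0.6010 = 0.337228
  M+4: 0.468248×0.3990 + 0.391876×0.6010 = 0.422348
  M+6: 0.391876×0.3990 = 0.156359
Scale to base peak (0.422348) = 100: 19.9 : 79.8 : 100.0 : 37.0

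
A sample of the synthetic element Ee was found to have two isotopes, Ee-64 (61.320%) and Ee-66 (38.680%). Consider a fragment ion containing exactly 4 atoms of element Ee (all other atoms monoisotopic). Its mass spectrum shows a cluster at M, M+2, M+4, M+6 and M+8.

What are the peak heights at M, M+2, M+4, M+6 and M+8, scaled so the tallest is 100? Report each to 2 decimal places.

39.63 : 100.00 : 94.62 : 39.79 : 6.27

Each Ee atom is independently Ee-64 (p = 0.61320) or Ee-66 (q = 0.38680); the cluster is the binomial expansion (p + q)^4.
P(M) = 0.61320^4 = 0.141387
P(M+2) = 4 × 0.61320^3 × 0.38680^1 = 0.356741
P(M+4) = 6 × 0.61320^2 × 0.38680^2 = 0.337543
P(M+6) = 4 × 0.61320^1 × 0.38680^3 = 0.141945
P(M+8) = 0.38680^4 = 0.022384
The M+2 peak is largest (0.356741); scaling to 100 gives 39.63 : 100.00 : 94.62 : 39.79 : 6.27.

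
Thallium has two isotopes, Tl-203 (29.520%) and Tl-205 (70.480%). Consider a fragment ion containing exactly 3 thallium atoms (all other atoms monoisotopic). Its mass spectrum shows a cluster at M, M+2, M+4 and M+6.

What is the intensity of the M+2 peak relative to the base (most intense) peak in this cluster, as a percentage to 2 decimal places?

41.88%

Binomial terms of (0.29520 + 0.70480)^3: M 0.0257, M+2 0.1843, M+4 0.4399, M+6 0.3501 → M+4 is the base peak.
P(M+4) = C(3,2) × 0.29520^1 × 0.70480^2 = 3 × 0.2952 × 0.49674304 = 0.439916 (base)
P(M+2) = C(3,1) × 0.29520^2 × 0.70480^1 = 3 × 0.08714304 × 0.7048 = 0.184255
Relative intensity = 0.184255 / 0.439916 × 100 = 41.88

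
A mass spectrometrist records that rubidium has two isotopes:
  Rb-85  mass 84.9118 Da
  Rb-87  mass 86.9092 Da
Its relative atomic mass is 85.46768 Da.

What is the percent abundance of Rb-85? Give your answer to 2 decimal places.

72.17%

With x = fraction of Rb-85 (so Rb-87 is 1 − x):
84.9118·x + 86.9092·(1 − x) = 85.46768
(84.9118 − 86.9092)·x = 85.46768 − 86.9092
x = -1.44152 / -1.9974 = 0.72170 → 72.17% Rb-85, 27.83% Rb-87.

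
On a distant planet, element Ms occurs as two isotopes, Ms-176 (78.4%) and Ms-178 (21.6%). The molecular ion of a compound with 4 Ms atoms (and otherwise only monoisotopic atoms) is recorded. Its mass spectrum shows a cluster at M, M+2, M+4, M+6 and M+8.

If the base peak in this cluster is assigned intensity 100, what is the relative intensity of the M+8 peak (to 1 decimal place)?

Binomial terms of (0.784 + 0.216)^4: M 0.3778, M+2 0.4164, M+4 0.1721, M+6 0.0316, M+8 0.0022 → M+2 is the base peak.
P(M+2) = C(4,1) × 0.784^3 × 0.216^1 = 4 × 0.4818903 × 0.2160 = 0.416353 (base)
P(M+8) = C(4,4) × 0.784^0 × 0.216^4 = 1 × 1.0000 × 0.00217678 = 0.002177
Relative intensity = 0.002177 / 0.416353 × 100 = 0.5

0.5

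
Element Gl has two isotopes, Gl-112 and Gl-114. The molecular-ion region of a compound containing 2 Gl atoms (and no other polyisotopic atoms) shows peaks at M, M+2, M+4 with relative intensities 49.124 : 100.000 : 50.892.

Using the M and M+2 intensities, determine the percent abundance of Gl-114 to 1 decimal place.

50.4%

Let p = fractional abundance of Gl-112. I(M+2)/I(M) = [C(2,1)·p^1·(1−p)] / p^2 = 2·(1−p)/p = 100.000/49.124 = 2.0357
(1−p)/p = 2.0357/2 = 1.0178  ⇒  p = 1/(1 + 1.0178) = 0.4956
Gl-112: 49.6%, Gl-114: 50.4%.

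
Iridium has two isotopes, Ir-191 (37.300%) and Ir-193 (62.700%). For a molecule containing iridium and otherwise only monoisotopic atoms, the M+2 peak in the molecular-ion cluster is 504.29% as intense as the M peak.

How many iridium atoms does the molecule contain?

3

With n Ir atoms, P(M+2)/P(M) = C(n,1)·p^(n−1)q / p^n = n·q/p = n · 0.62700/0.37300.
n = 5.0429 × 0.37300/0.62700 = 3.00 ≈ 3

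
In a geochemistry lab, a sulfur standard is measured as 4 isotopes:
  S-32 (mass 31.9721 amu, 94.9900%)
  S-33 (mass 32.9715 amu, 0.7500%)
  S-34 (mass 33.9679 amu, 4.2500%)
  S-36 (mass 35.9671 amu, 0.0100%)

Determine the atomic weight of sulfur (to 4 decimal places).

32.0648 amu

The abundance-weighted mean is 0.949900 × 31.9721 + 0.007500 × 32.9715 + 0.042500 × 33.9679 + 0.000100 × 35.9671
= 30.37030 + 0.24729 + 1.44364 + 0.00360 = 32.06483 amu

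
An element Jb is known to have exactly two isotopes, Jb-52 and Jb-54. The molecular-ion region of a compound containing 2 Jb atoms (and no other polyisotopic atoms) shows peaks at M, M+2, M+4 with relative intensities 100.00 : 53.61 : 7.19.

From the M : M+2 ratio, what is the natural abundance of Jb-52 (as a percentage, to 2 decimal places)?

Let p = fractional abundance of Jb-52. I(M+2)/I(M) = [C(2,1)·p^1·(1−p)] / p^2 = 2·(1−p)/p = 53.61/100.00 = 0.5361
(1−p)/p = 0.5361/2 = 0.2681  ⇒  p = 1/(1 + 0.2681) = 0.7886
Jb-52: 78.86%, Jb-54: 21.14%.

78.86%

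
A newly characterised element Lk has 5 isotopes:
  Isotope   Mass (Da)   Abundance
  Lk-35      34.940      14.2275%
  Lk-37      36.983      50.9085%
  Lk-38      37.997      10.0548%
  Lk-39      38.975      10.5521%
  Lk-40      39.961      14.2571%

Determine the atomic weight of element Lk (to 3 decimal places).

The abundance-weighted mean is 0.142275 × 34.940 + 0.509085 × 36.983 + 0.100548 × 37.997 + 0.105521 × 38.975 + 0.142571 × 39.961
= 4.9711 + 18.8275 + 3.8205 + 4.1127 + 5.6973 = 37.4291 Da

37.429 Da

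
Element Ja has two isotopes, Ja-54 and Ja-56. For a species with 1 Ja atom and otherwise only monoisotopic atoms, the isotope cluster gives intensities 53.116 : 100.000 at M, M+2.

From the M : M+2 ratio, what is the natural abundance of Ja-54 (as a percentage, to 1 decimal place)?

34.7%

If p is the fraction of Ja that is Ja-54, then I(M+2)/I(M) = [C(1,1)·p^0·(1−p)] / p^1 = 1·(1−p)/p = 100.000/53.116 = 1.8827
(1−p)/p = 1.8827/1 = 1.8827  ⇒  p = 1/(1 + 1.8827) = 0.3469
Ja-54: 34.7%, Ja-56: 65.3%.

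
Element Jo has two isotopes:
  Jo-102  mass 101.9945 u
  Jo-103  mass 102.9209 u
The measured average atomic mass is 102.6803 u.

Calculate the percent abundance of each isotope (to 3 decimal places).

Jo-102: 25.972%, Jo-103: 74.028%

Writing the weighted mean with unknown fraction x of Jo-102:
101.9945·x + 102.9209·(1 − x) = 102.6803
(101.9945 − 102.9209)·x = 102.6803 − 102.9209
x = -0.2406 / -0.9264 = 0.25972 → 25.972% Jo-102, 74.028% Jo-103.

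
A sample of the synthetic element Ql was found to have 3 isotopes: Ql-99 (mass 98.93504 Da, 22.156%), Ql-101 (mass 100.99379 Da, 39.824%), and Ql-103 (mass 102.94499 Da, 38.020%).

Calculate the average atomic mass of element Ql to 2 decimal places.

Weight each isotope mass by its fractional abundance: 0.22156 × 98.93504 + 0.39824 × 100.99379 + 0.38020 × 102.94499
= 21.920047 + 40.219767 + 39.139685 = 101.279499 Da

101.28 Da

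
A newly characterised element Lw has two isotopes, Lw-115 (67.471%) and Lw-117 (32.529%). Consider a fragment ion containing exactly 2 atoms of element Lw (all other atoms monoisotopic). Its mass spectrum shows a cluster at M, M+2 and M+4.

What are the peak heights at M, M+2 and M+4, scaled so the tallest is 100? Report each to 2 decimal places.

Each Lw atom is independently Lw-115 (p = 0.67471) or Lw-117 (q = 0.32529); the cluster is the binomial expansion (p + q)^2.
P(M) = 0.67471^2 = 0.455234
P(M+2) = 2 × 0.67471^1 × 0.32529^1 = 0.438953
P(M+4) = 0.32529^2 = 0.105814
The M peak is largest (0.455234); scaling to 100 gives 100.00 : 96.42 : 23.24.

100.00 : 96.42 : 23.24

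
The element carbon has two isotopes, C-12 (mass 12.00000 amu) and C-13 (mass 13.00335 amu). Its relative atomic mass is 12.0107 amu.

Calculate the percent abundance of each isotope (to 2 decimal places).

C-12: 98.93%, C-13: 1.07%

Writing the weighted mean with unknown fraction x of C-12:
12.00000·x + 13.00335·(1 − x) = 12.0107
(12.00000 − 13.00335)·x = 12.0107 − 13.00335
x = -0.99265 / -1.00335 = 0.98934 → 98.93% C-12, 1.07% C-13.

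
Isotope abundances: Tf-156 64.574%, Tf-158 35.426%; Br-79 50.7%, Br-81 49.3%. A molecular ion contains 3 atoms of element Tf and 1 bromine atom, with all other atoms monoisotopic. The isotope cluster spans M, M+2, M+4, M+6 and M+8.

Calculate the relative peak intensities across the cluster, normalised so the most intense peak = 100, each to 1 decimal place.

38.2 : 100.0 : 95.6 : 39.8 : 6.1

Element Tf pattern (n=3): 0.26926076 : 0.44315816 : 0.2431214 : 0.04445968
Bromine pattern (n=1): 0.5070 : 0.4930
Convolve the two distributions (both contribute in 2-u steps):
  M: 0.26926076×0.5070 = 0.136515
  M+2: 0.26926076×0.4930 + 0.44315816×0.5070 = 0.357427
  M+4: 0.44315816×0.4930 + 0.2431214×0.5070 = 0.341740
  M+6: 0.2431214×0.4930 + 0.04445968×0.5070 = 0.142400
  M+8: 0.04445968×0.4930 = 0.021919
Scale to base peak (0.357427) = 100: 38.2 : 100.0 : 95.6 : 39.8 : 6.1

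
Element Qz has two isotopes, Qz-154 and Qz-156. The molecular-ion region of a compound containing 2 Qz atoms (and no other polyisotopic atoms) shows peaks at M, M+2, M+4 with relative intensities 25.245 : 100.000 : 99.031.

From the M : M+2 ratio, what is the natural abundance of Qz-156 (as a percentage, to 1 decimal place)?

Let p = fractional abundance of Qz-154. I(M+2)/I(M) = [C(2,1)·p^1·(1−p)] / p^2 = 2·(1−p)/p = 100.000/25.245 = 3.9612
(1−p)/p = 3.9612/2 = 1.9806  ⇒  p = 1/(1 + 1.9806) = 0.3355
Qz-154: 33.6%, Qz-156: 66.4%.

66.4%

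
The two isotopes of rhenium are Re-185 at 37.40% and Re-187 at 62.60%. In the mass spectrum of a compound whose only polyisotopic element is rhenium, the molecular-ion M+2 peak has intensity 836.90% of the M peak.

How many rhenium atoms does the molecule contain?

5

The M+2/M ratio from n Re atoms is n · q/p = n · 0.6260/0.3740.
n = 8.3690 × 0.3740/0.6260 = 5.00 ≈ 5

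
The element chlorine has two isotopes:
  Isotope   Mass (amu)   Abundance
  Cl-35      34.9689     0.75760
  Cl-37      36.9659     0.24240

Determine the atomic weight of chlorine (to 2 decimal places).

35.45 amu

The abundance-weighted mean is 0.75760 × 34.9689 + 0.24240 × 36.9659
= 26.49244 + 8.96053 = 35.45297 amu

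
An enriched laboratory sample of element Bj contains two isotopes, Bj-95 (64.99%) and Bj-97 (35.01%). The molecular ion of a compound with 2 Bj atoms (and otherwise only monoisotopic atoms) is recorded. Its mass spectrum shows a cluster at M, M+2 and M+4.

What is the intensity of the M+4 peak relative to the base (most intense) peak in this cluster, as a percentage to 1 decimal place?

Binomial terms of (0.6499 + 0.3501)^2: M 0.4224, M+2 0.4551, M+4 0.1226 → M+2 is the base peak.
P(M+2) = C(2,1) × 0.6499^1 × 0.3501^1 = 2 × 0.6499 × 0.3501 = 0.455060 (base)
P(M+4) = C(2,2) × 0.6499^0 × 0.3501^2 = 1 × 1.0000 × 0.12257001 = 0.122570
Relative intensity = 0.122570 / 0.455060 × 100 = 26.9

26.9%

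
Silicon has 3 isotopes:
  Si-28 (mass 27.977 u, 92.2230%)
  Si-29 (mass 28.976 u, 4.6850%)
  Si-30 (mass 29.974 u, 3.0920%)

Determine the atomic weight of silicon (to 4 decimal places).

28.0856 u

Ar = Σ fᵢ·mᵢ = 0.922230 × 27.977 + 0.046850 × 28.976 + 0.030920 × 29.974
= 25.80123 + 1.35753 + 0.92680 = 28.08556 u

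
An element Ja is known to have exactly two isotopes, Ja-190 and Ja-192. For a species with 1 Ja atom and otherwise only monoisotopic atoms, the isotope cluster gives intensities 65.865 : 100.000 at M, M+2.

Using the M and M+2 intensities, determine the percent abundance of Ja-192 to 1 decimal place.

Let p = fractional abundance of Ja-190. I(M+2)/I(M) = [C(1,1)·p^0·(1−p)] / p^1 = 1·(1−p)/p = 100.000/65.865 = 1.5183
(1−p)/p = 1.5183/1 = 1.5183  ⇒  p = 1/(1 + 1.5183) = 0.3971
Ja-190: 39.7%, Ja-192: 60.3%.

60.3%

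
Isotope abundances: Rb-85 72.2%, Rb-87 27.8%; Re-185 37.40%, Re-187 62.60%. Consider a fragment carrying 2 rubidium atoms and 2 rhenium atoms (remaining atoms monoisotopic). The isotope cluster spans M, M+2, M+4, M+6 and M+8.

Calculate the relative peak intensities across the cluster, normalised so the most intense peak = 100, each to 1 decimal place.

18.1 : 74.5 : 100.0 : 48.0 : 7.5

Rubidium pattern (n=2): 0.521284 : 0.401432 : 0.077284
Rhenium pattern (n=2): 0.139876 : 0.468248 : 0.391876
Convolve the two distributions (both contribute in 2-u steps):
  M: 0.521284×0.139876 = 0.072915
  M+2: 0.521284×0.468248 + 0.401432×0.139876 = 0.300241
  M+4: 0.521284×0.391876 + 0.401432×0.468248 + 0.077284×0.139876 = 0.403059
  M+6: 0.401432×0.391876 + 0.077284×0.468248 = 0.193500
  M+8: 0.077284×0.391876 = 0.030286
Scale to base peak (0.403059) = 100: 18.1 : 74.5 : 100.0 : 48.0 : 7.5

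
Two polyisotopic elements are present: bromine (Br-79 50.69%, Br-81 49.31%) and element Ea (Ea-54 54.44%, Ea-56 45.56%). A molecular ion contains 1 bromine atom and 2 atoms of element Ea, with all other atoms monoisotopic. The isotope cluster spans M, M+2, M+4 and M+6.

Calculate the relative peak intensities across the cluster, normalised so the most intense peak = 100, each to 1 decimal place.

Bromine pattern (n=1): 0.5069 : 0.4931
Element Ea pattern (n=2): 0.29637136 : 0.49605728 : 0.20757136
Convolve the two distributions (both contribute in 2-u steps):
  M: 0.5069×0.29637136 = 0.150231
  M+2: 0.5069×0.49605728 + 0.4931×0.29637136 = 0.397592
  M+4: 0.5069×0.20757136 + 0.4931×0.49605728 = 0.349824
  M+6: 0.4931×0.20757136 = 0.102353
Scale to base peak (0.397592) = 100: 37.8 : 100.0 : 88.0 : 25.7

37.8 : 100.0 : 88.0 : 25.7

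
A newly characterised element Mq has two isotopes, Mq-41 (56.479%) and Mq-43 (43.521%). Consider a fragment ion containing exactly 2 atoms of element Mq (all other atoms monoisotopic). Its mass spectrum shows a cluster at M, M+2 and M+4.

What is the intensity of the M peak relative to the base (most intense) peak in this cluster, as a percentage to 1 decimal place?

64.9%

(0.56479 + 0.43521)^2 gives M 0.3190, M+2 0.4916, M+4 0.1894; the largest is M+2.
P(M+2) = C(2,1) × 0.56479^1 × 0.43521^1 = 2 × 0.56479 × 0.43521 = 0.491605 (base)
P(M) = C(2,0) × 0.56479^2 × 0.43521^0 = 1 × 0.31898774 × 1.0000 = 0.318988
Relative intensity = 0.318988 / 0.491605 × 100 = 64.9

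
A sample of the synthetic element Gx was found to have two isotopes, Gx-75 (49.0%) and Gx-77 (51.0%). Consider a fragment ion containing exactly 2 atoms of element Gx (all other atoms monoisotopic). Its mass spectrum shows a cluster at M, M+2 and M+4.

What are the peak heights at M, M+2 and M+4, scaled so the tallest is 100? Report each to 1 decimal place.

The 2 Gx atoms are independent, so intensities follow the terms of (0.490 + 0.510)^2.
P(M) = 0.490^2 = 0.240100
P(M+2) = 2 × 0.490^1 × 0.510^1 = 0.499800
P(M+4) = 0.510^2 = 0.260100
The M+2 peak is largest (0.499800); scaling to 100 gives 48.0 : 100.0 : 52.0.

48.0 : 100.0 : 52.0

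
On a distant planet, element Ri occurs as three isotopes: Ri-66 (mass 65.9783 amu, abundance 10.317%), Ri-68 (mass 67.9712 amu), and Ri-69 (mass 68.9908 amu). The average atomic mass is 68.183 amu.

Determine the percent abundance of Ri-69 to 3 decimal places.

The remaining 89.683% is split between Ri-68 (fraction x) and Ri-69 (fraction 0.89683 − x).
Substituting: 67.9712x + 68.9908(0.89683 − x) = 61.376018789
(67.9712 − 68.9908)x = -0.497000375  ⇒  x = 0.48745, y = 0.40938
Ri-68: 48.745%, Ri-69: 40.938%.

40.938%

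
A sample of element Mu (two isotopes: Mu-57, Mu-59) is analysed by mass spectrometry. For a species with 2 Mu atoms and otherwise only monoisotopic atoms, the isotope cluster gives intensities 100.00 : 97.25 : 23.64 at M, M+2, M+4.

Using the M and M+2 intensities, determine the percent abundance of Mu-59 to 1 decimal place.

Write p for the Mu-57 fraction. I(M+2)/I(M) = [C(2,1)·p^1·(1−p)] / p^2 = 2·(1−p)/p = 97.25/100.00 = 0.9725
(1−p)/p = 0.9725/2 = 0.4863  ⇒  p = 1/(1 + 0.4863) = 0.6728
Mu-57: 67.3%, Mu-59: 32.7%.

32.7%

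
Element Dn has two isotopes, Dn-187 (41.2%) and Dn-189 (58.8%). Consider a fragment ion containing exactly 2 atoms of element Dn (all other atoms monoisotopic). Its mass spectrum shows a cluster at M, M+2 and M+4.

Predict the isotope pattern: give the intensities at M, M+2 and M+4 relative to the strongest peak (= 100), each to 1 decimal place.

35.0 : 100.0 : 71.4

Each Dn atom is independently Dn-187 (p = 0.412) or Dn-189 (q = 0.588); the cluster is the binomial expansion (p + q)^2.
P(M) = 0.412^2 = 0.169744
P(M+2) = 2 × 0.412^1 × 0.588^1 = 0.484512
P(M+4) = 0.588^2 = 0.345744
The M+2 peak is largest (0.484512); scaling to 100 gives 35.0 : 100.0 : 71.4.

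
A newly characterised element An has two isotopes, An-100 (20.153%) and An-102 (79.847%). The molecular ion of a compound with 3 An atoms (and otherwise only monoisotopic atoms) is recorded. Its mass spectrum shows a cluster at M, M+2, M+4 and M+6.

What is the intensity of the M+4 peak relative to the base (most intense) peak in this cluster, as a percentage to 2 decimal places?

(0.20153 + 0.79847)^3 gives M 0.0082, M+2 0.0973, M+4 0.3855, M+6 0.5091; the largest is M+6.
P(M+6) = C(3,3) × 0.20153^0 × 0.79847^3 = 1 × 1.0000 × 0.50906801 = 0.509068 (base)
P(M+4) = C(3,2) × 0.20153^1 × 0.79847^2 = 3 × 0.20153 × 0.63755434 = 0.385459
Relative intensity = 0.385459 / 0.509068 × 100 = 75.72

75.72%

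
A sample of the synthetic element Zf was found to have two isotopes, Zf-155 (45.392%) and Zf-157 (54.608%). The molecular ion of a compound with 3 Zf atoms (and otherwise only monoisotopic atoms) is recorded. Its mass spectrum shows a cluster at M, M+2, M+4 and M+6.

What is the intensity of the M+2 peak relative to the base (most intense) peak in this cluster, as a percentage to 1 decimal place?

(0.45392 + 0.54608)^3 gives M 0.0935, M+2 0.3375, M+4 0.4061, M+6 0.1628; the largest is M+4.
P(M+4) = C(3,2) × 0.45392^1 × 0.54608^2 = 3 × 0.45392 × 0.29820337 = 0.406081 (base)
P(M+2) = C(3,1) × 0.45392^2 × 0.54608^1 = 3 × 0.20604337 × 0.54608 = 0.337548
Relative intensity = 0.337548 / 0.406081 × 100 = 83.1

83.1%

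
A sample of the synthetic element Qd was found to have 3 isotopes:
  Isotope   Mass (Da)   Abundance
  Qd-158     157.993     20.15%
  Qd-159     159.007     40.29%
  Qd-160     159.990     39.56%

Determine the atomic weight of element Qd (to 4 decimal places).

Average mass = Σ (abundance × isotope mass) = 0.2015 × 157.993 + 0.4029 × 159.007 + 0.3956 × 159.990
= 31.83559 + 64.06392 + 63.29204 = 159.19155 Da

159.1916 Da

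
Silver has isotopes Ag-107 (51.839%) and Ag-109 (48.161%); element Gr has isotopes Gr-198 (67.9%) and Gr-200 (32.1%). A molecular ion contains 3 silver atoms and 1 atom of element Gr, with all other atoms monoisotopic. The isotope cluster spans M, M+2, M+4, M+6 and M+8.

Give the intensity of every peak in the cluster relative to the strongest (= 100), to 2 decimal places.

25.59 : 83.44 : 100.00 : 51.86 : 9.70

Silver pattern (n=3): 0.13930601 : 0.38826655 : 0.36071887 : 0.11170857
Element Gr pattern (n=1): 0.6790 : 0.3210
Convolve the two distributions (both contribute in 2-u steps):
  M: 0.13930601×0.6790 = 0.094589
  M+2: 0.13930601×0.3210 + 0.38826655×0.6790 = 0.308350
  M+4: 0.38826655×0.3210 + 0.36071887×0.6790 = 0.369562
  M+6: 0.36071887×0.3210 + 0.11170857×0.6790 = 0.191641
  M+8: 0.11170857×0.3210 = 0.035858
Scale to base peak (0.369562) = 100: 25.59 : 83.44 : 100.00 : 51.86 : 9.70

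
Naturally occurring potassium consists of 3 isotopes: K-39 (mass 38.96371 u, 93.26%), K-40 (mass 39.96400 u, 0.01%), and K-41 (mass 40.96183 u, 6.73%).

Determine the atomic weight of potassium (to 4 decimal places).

39.0983 u

Average mass = Σ (abundance × isotope mass) = 0.9326 × 38.96371 + 0.0001 × 39.96400 + 0.0673 × 40.96183
= 36.337556 + 0.003996 + 2.756731 = 39.098283 u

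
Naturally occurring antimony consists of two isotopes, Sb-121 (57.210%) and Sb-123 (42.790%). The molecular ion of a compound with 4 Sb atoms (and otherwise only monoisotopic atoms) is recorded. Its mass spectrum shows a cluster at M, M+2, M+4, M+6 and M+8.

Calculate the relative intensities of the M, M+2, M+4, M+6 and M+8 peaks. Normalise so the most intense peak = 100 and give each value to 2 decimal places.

29.79 : 89.13 : 100.00 : 49.86 : 9.32

The 4 Sb atoms are independent, so intensities follow the terms of (0.57210 + 0.42790)^4.
P(M) = 0.57210^4 = 0.107124
P(M+2) = 4 × 0.57210^3 × 0.42790^1 = 0.320493
P(M+4) = 6 × 0.57210^2 × 0.42790^2 = 0.359567
P(M+6) = 4 × 0.57210^1 × 0.42790^3 = 0.179291
P(M+8) = 0.42790^4 = 0.033525
The M+4 peak is largest (0.359567); scaling to 100 gives 29.79 : 89.13 : 100.00 : 49.86 : 9.32.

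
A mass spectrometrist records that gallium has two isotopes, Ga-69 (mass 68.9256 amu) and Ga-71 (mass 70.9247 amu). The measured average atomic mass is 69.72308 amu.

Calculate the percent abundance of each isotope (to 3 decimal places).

Writing the weighted mean with unknown fraction x of Ga-69:
68.9256·x + 70.9247·(1 − x) = 69.72308
(68.9256 − 70.9247)·x = 69.72308 − 70.9247
x = -1.20162 / -1.9991 = 0.60108 → 60.108% Ga-69, 39.892% Ga-71.

Ga-69: 60.108%, Ga-71: 39.892%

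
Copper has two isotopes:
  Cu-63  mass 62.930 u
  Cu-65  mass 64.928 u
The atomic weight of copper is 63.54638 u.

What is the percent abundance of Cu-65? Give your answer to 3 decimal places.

With x = fraction of Cu-63 (so Cu-65 is 1 − x):
62.930·x + 64.928·(1 − x) = 63.54638
(62.930 − 64.928)·x = 63.54638 − 64.928
x = -1.38162 / -1.998 = 0.69150 → 69.150% Cu-63, 30.850% Cu-65.

30.850%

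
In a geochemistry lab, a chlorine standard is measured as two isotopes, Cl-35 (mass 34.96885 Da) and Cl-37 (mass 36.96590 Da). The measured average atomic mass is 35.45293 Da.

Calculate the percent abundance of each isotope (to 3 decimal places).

Let x be the fractional abundance of Cl-35; then Cl-37 has abundance 1 − x.
34.96885·x + 36.96590·(1 − x) = 35.45293
(34.96885 − 36.96590)·x = 35.45293 − 36.96590
x = -1.51297 / -1.99705 = 0.75760 → 75.760% Cl-35, 24.240% Cl-37.

Cl-35: 75.760%, Cl-37: 24.240%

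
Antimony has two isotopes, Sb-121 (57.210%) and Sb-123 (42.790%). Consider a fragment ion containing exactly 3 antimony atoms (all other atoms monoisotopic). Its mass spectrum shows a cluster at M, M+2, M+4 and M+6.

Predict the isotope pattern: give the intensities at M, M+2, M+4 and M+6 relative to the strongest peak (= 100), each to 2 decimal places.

Each Sb atom is independently Sb-121 (p = 0.57210) or Sb-123 (q = 0.42790); the cluster is the binomial expansion (p + q)^3.
P(M) = 0.57210^3 = 0.187247
P(M+2) = 3 × 0.57210^2 × 0.42790^1 = 0.420153
P(M+4) = 3 × 0.57210^1 × 0.42790^2 = 0.314252
P(M+6) = 0.42790^3 = 0.078348
The M+2 peak is largest (0.420153); scaling to 100 gives 44.57 : 100.00 : 74.79 : 18.65.

44.57 : 100.00 : 74.79 : 18.65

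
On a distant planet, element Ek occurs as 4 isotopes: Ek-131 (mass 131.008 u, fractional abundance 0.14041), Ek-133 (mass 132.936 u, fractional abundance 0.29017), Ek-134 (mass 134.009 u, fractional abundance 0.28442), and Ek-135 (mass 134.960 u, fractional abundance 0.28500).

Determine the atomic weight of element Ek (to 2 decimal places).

133.55 u

Weight each isotope mass by its fractional abundance: 0.14041 × 131.008 + 0.29017 × 132.936 + 0.28442 × 134.009 + 0.28500 × 134.960
= 18.3948 + 38.5740 + 38.1148 + 38.4636 = 133.5472 u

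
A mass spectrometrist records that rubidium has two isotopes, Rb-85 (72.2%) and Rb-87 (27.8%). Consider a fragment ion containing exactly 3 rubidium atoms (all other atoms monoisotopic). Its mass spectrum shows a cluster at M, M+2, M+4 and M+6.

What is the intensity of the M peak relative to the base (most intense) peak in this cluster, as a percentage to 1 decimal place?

86.6%

Term probabilities: M 0.3764, M+2 0.4348, M+4 0.1674, M+6 0.0215. Base peak = M+2.
P(M+2) = C(3,1) × 0.722^2 × 0.278^1 = 3 × 0.521284 × 0.2780 = 0.434751 (base)
P(M) = C(3,0) × 0.722^3 × 0.278^0 = 1 × 0.37636705 × 1.0000 = 0.376367
Relative intensity = 0.376367 / 0.434751 × 100 = 86.6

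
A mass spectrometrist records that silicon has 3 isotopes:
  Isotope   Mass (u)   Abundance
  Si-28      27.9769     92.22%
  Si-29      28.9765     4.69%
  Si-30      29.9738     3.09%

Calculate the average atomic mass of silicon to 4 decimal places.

Weight each isotope mass by its fractional abundance: 0.9222 × 27.9769 + 0.0469 × 28.9765 + 0.0309 × 29.9738
= 25.80030 + 1.35900 + 0.92619 = 28.08549 u

28.0855 u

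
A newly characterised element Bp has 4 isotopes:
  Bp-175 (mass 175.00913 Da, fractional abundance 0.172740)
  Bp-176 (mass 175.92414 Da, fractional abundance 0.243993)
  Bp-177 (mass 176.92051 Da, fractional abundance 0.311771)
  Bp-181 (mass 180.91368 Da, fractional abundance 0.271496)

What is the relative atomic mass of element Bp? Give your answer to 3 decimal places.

Average mass = Σ (abundance × isotope mass) = 0.172740 × 175.00913 + 0.243993 × 175.92414 + 0.311771 × 176.92051 + 0.271496 × 180.91368
= 30.231077 + 42.924259 + 55.158684 + 49.117340 = 177.431360 Da

177.431 Da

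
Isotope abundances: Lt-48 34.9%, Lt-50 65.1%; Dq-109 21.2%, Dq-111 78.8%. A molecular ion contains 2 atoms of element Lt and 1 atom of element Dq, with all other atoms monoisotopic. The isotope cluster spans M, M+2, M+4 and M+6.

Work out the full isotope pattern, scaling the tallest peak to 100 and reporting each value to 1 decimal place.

Element Lt pattern (n=2): 0.121801 : 0.454398 : 0.423801
Element Dq pattern (n=1): 0.2120 : 0.7880
Convolve the two distributions (both contribute in 2-u steps):
  M: 0.121801×0.2120 = 0.025822
  M+2: 0.121801×0.7880 + 0.454398×0.2120 = 0.192312
  M+4: 0.454398×0.7880 + 0.423801×0.2120 = 0.447911
  M+6: 0.423801×0.7880 = 0.333955
Scale to base peak (0.447911) = 100: 5.8 : 42.9 : 100.0 : 74.6

5.8 : 42.9 : 100.0 : 74.6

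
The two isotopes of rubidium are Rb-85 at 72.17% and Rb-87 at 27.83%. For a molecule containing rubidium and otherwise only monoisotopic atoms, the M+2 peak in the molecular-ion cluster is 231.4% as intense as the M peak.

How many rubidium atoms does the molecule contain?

6

For n independent Rb atoms, I(M+2)/I(M) = n · (abundance Rb-87) / (abundance Rb-85) = n · 0.2783/0.7217.
n = 2.314 × 0.7217/0.2783 = 6.00 ≈ 6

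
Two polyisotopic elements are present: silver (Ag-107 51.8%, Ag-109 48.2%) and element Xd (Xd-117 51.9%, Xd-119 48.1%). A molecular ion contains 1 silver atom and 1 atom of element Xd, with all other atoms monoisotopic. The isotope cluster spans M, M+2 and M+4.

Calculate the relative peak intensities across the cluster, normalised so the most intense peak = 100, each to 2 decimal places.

53.84 : 100.00 : 46.43

Silver pattern (n=1): 0.5180 : 0.4820
Element Xd pattern (n=1): 0.5190 : 0.4810
Convolve the two distributions (both contribute in 2-u steps):
  M: 0.5180×0.5190 = 0.268842
  M+2: 0.5180×0.4810 + 0.4820×0.5190 = 0.499316
  M+4: 0.4820×0.4810 = 0.231842
Scale to base peak (0.499316) = 100: 53.84 : 100.00 : 46.43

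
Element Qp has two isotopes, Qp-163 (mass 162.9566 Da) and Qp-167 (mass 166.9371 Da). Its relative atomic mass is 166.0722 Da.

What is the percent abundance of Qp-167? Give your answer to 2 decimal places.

With x = fraction of Qp-163 (so Qp-167 is 1 − x):
162.9566·x + 166.9371·(1 − x) = 166.0722
(162.9566 − 166.9371)·x = 166.0722 − 166.9371
x = -0.8649 / -3.9805 = 0.21728 → 21.73% Qp-163, 78.27% Qp-167.

78.27%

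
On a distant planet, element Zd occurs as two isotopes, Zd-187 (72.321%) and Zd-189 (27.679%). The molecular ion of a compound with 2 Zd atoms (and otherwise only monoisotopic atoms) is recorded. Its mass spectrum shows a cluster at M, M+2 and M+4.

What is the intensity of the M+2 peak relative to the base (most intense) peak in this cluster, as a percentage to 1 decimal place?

(0.72321 + 0.27679)^2 gives M 0.5230, M+2 0.4004, M+4 0.0766; the largest is M.
P(M) = C(2,0) × 0.72321^2 × 0.27679^0 = 1 × 0.5230327 × 1.0000 = 0.523033 (base)
P(M+2) = C(2,1) × 0.72321^1 × 0.27679^1 = 2 × 0.72321 × 0.27679 = 0.400355
Relative intensity = 0.400355 / 0.523033 × 100 = 76.5

76.5%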